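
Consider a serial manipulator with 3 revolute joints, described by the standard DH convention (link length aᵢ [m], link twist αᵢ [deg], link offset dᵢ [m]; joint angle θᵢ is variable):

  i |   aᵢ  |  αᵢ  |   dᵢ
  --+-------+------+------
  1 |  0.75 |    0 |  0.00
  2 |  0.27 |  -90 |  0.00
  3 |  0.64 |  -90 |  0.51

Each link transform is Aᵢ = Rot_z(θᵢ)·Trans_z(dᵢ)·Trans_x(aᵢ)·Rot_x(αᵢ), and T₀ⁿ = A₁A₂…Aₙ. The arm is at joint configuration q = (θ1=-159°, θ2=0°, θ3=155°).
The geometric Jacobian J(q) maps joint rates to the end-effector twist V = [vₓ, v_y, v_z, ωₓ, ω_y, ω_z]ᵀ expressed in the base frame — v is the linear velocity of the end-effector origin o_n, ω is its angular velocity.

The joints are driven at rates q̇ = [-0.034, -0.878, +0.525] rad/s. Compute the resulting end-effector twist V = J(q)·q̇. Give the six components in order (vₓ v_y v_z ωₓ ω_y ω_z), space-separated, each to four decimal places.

o_n = [-0.2280, -0.6338, -0.2705]
J₁: ẑ×o_n = [0.6338, -0.2280, 0.0000], ω = ẑ
J2: z=[0.0000, 0.0000, 1.0000] o=[-0.7002, -0.2688, 0.0000] → [0.3650, 0.4722, -0.0000, 0.0000, 0.0000, 1.0000]
J3: z=[0.3584, -0.9336, 0.0000] o=[-0.9523, -0.3655, 0.0000] → [0.2525, 0.0969, 0.5800, 0.3584, -0.9336, 0.0000]
V = J·q̇ = [-0.2095, -0.3560, 0.3045, 0.1881, -0.4901, -0.9120]

-0.2095 -0.3560 0.3045 0.1881 -0.4901 -0.9120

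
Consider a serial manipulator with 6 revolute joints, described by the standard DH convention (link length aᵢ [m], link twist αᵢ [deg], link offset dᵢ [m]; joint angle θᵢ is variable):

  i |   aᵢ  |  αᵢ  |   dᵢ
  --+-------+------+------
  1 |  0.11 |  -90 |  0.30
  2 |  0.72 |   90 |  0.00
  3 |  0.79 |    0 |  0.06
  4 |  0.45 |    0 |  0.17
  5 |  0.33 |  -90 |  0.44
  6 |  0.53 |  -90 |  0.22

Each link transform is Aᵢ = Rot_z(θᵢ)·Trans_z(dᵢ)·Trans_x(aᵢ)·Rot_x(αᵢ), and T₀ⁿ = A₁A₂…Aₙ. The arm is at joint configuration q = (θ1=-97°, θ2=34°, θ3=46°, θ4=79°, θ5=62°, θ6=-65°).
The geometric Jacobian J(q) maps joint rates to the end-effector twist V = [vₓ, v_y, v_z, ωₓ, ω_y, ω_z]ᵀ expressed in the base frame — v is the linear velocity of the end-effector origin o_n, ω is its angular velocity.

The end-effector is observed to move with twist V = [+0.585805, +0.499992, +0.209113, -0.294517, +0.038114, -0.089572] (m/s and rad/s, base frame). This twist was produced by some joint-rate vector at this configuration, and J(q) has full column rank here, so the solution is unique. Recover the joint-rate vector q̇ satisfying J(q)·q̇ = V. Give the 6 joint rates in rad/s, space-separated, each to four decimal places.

o_n = [0.5051, -1.2282, 0.9810]
J₁: ẑ×o_n = [1.2282, 0.5051, -0.0000], ω = ẑ
J2: z=[0.9925, -0.1219, 0.0000] o=[-0.0134, -0.1092, 0.3000] → [-0.0830, -0.6759, -1.0475, 0.9925, -0.1219, 0.0000]
J3: z=[-0.0681, -0.5550, 0.8290] o=[-0.0862, -0.7016, -0.1026] → [-0.1649, 0.5640, 0.3640, -0.0681, -0.5550, 0.8290]
J4: z=[-0.0681, -0.5550, 0.8290] o=[0.4184, -1.2558, -0.3598] → [-0.7670, 0.1633, 0.0463, -0.0681, -0.5550, 0.8290]
J5: z=[-0.0681, -0.5550, 0.8290] o=[0.7987, -1.1827, -0.0745] → [-0.5480, -0.1715, -0.1599, -0.0681, -0.5550, 0.8290]
J6: z=[-0.9975, 0.0207, -0.0681] o=[0.7619, -1.1524, 0.4735] → [0.0053, 0.5238, 0.0809, -0.9975, 0.0207, -0.0681]
q̇ = J⁺·V = [0.0020, 0.1070, 0.8950, -0.9360, -0.0360, 0.4070]

0.0020 0.1070 0.8950 -0.9360 -0.0360 0.4070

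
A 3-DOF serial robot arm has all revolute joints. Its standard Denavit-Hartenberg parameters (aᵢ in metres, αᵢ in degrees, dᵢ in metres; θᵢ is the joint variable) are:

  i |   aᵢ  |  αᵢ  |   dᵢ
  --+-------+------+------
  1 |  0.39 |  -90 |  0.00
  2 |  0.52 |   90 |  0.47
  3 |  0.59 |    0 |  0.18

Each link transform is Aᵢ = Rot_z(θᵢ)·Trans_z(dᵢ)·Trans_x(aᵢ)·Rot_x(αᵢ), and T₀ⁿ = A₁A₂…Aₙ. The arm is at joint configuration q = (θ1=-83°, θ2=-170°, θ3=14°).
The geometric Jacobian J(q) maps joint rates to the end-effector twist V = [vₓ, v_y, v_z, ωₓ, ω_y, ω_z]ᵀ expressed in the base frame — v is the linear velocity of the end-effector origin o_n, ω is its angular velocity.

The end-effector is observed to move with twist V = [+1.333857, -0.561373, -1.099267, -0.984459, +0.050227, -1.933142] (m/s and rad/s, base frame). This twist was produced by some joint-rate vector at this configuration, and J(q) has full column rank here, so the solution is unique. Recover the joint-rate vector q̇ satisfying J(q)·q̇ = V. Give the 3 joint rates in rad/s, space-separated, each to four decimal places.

-0.9700 -0.9710 0.9780

o_n = [0.5208, 0.7865, 0.0124]
J₁: ẑ×o_n = [-0.7865, 0.5208, 0.0000], ω = ẑ
J2: z=[0.9925, 0.1219, 0.0000] o=[0.0475, -0.3871, 0.0000] → [0.0015, -0.0123, 1.1071, 0.9925, 0.1219, 0.0000]
J3: z=[-0.0212, 0.1724, -0.9848] o=[0.4516, 0.1785, 0.0903] → [0.5853, -0.0698, -0.0248, -0.0212, 0.1724, -0.9848]
q̇ = J⁺·V = [-0.9700, -0.9710, 0.9780]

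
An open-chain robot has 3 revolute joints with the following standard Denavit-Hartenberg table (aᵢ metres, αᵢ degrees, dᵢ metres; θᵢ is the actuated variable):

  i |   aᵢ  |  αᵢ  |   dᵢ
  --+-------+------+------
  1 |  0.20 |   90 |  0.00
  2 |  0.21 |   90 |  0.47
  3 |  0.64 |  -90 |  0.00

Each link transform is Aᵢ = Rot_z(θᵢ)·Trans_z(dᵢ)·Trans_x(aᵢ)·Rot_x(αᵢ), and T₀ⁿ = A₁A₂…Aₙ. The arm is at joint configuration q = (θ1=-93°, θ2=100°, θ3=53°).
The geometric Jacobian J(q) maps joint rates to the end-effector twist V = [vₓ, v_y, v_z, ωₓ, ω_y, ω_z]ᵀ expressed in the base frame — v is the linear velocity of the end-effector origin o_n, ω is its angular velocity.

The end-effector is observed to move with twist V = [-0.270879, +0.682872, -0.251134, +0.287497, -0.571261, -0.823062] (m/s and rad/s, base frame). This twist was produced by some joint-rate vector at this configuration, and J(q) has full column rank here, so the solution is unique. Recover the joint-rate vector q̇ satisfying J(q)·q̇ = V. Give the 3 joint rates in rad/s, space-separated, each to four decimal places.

-0.9210 -0.3170 0.5640

o_n = [-0.9848, -0.0452, 0.5861]
J₁: ẑ×o_n = [0.0452, -0.9848, 0.0000], ω = ẑ
J2: z=[-0.9986, 0.0523, 0.0000] o=[-0.0105, -0.1997, 0.0000] → [0.0307, 0.5853, -0.1033, -0.9986, 0.0523, 0.0000]
J3: z=[-0.0515, -0.9835, 0.1736] o=[-0.4779, -0.1387, 0.2068] → [-0.3893, -0.0685, -0.5034, -0.0515, -0.9835, 0.1736]
q̇ = J⁺·V = [-0.9210, -0.3170, 0.5640]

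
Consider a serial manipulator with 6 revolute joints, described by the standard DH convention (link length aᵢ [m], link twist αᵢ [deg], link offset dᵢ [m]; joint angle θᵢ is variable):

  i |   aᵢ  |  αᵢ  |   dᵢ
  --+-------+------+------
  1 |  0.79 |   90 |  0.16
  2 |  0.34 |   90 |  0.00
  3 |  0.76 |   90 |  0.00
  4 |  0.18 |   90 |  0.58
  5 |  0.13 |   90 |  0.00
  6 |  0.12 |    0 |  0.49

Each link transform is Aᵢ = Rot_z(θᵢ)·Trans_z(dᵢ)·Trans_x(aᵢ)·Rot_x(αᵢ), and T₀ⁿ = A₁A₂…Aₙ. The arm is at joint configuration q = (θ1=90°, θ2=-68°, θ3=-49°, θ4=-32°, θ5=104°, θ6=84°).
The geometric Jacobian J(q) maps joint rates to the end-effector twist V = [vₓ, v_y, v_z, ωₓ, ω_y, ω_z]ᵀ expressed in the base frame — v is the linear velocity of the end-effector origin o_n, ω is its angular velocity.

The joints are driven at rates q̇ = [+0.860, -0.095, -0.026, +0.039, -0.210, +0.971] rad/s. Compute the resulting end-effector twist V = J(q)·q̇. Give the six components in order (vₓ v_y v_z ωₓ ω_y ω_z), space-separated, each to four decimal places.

-1.1173 -1.1995 -0.1993 -0.9617 0.4682 0.6280

o_n = [-1.4723, 1.3804, -0.1526]
J₁: ẑ×o_n = [-1.3804, -1.4723, 0.0000], ω = ẑ
J2: z=[1.0000, -0.0000, 0.0000] o=[0.0000, 0.7900, 0.1600] → [-0.0000, 0.3126, 0.5904, 1.0000, -0.0000, 0.0000]
J3: z=[0.0000, -0.9272, -0.3746] o=[0.0000, 0.9174, -0.1552] → [0.1710, 0.5515, -1.3651, 0.0000, -0.9272, -0.3746]
J4: z=[-0.6561, -0.2827, 0.6998] o=[-0.5736, 1.1041, -0.6175] → [-0.3247, -0.3239, -0.4353, -0.6561, -0.2827, 0.6998]
J5: z=[0.3999, 0.6561, 0.6400] o=[-1.0693, 1.0661, -0.2688] → [-0.1249, -0.3044, 0.3901, 0.3999, 0.6561, 0.6400]
J6: z=[-0.7797, 0.6106, -0.1386] o=[-1.1319, 1.0085, -0.1706] → [0.0625, 0.0612, -0.0822, -0.7797, 0.6106, -0.1386]
V = J·q̇ = [-1.1173, -1.1995, -0.1993, -0.9617, 0.4682, 0.6280]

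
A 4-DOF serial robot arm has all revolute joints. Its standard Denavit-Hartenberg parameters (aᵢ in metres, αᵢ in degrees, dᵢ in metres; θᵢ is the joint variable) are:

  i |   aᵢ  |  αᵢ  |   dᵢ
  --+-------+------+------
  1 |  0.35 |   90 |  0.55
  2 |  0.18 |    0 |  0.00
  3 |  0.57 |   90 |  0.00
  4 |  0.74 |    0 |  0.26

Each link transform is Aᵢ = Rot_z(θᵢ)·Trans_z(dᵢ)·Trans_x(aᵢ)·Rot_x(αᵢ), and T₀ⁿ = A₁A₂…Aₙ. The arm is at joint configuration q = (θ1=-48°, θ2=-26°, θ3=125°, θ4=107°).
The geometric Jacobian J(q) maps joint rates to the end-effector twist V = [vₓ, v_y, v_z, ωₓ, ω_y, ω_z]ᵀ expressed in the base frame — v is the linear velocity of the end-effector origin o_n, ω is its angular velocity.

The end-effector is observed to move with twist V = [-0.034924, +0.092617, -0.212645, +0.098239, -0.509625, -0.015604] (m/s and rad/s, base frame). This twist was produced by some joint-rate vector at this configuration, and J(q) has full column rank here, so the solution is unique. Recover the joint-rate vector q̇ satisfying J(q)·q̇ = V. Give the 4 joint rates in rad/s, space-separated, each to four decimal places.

-0.0860 0.2960 -0.0280 0.4500

o_n = [-0.0486, -1.0036, 0.8611]
J₁: ẑ×o_n = [1.0036, -0.0486, 0.0000], ω = ẑ
J2: z=[-0.7431, -0.6691, 0.0000] o=[0.2342, -0.2601, 0.5500] → [-0.2081, 0.2312, 0.3633, -0.7431, -0.6691, 0.0000]
J3: z=[-0.7431, -0.6691, 0.0000] o=[0.3424, -0.3803, 0.4711] → [-0.2609, 0.2898, 0.2015, -0.7431, -0.6691, 0.0000]
J4: z=[0.6609, -0.7340, 0.1564] o=[0.2828, -0.3141, 1.0341] → [0.2349, 0.0625, -0.6990, 0.6609, -0.7340, 0.1564]
q̇ = J⁺·V = [-0.0860, 0.2960, -0.0280, 0.4500]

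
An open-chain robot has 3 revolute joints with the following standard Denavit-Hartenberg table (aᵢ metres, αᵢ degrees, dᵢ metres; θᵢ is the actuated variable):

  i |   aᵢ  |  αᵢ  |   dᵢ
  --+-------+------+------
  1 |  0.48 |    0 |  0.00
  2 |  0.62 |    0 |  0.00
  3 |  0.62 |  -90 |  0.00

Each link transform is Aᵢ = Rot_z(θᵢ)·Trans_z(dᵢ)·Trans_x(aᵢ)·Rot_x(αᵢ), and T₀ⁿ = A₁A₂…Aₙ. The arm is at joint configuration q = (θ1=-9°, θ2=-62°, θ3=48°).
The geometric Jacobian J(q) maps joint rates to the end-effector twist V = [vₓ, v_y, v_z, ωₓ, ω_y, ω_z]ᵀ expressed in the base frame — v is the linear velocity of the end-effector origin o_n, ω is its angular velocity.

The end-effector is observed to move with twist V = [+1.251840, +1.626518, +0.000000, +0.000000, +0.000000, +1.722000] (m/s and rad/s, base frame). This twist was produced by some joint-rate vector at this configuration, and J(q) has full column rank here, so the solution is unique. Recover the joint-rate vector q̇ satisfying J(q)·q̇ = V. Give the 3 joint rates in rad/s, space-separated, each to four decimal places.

o_n = [1.2467, -0.9036, 0.0000]
J₁: ẑ×o_n = [0.9036, 1.2467, -0.0000], ω = ẑ
J2: z=[0.0000, 0.0000, 1.0000] o=[0.4741, -0.0751, 0.0000] → [0.8285, 0.7726, -0.0000, 0.0000, 0.0000, 1.0000]
J3: z=[0.0000, 0.0000, 1.0000] o=[0.6759, -0.6613, 0.0000] → [0.2423, 0.5707, -0.0000, 0.0000, 0.0000, 1.0000]
q̇ = J⁺·V = [0.7950, 0.5270, 0.4000]

0.7950 0.5270 0.4000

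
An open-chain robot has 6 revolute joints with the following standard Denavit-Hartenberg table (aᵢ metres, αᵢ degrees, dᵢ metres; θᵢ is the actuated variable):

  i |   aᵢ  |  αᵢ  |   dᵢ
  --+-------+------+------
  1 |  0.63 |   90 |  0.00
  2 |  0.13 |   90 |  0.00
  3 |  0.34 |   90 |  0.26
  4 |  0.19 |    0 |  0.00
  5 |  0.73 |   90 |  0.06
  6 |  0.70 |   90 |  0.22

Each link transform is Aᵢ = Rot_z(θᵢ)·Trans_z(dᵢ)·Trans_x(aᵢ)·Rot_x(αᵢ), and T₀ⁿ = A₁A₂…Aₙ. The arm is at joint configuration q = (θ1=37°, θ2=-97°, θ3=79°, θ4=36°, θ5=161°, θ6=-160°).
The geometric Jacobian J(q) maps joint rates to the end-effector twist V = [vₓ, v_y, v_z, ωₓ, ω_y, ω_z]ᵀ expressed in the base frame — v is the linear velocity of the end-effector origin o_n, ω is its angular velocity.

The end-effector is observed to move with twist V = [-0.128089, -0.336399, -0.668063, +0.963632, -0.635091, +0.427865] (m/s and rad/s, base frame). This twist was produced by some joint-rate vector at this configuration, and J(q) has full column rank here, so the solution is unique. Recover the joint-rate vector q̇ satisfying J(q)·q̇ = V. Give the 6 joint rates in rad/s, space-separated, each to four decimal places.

-0.3010 0.9010 -0.1790 0.0740 -0.8660 -0.1220

o_n = [0.2898, -0.2674, 0.0459]
J₁: ẑ×o_n = [0.2674, 0.2898, -0.0000], ω = ẑ
J2: z=[0.6018, -0.7986, 0.0000] o=[0.5031, 0.3791, 0.0000] → [-0.0367, -0.0276, -0.5595, 0.6018, -0.7986, 0.0000]
J3: z=[-0.7927, -0.5973, 0.1219] o=[0.4905, 0.3696, -0.1290] → [-0.0269, 0.1142, 0.3851, -0.7927, -0.5973, 0.1219]
J4: z=[-0.2104, 0.0804, -0.9743] o=[0.4789, -0.0570, -0.1617] → [-0.1883, 0.2280, 0.0595, -0.2104, 0.0804, -0.9743]
J5: z=[-0.2104, 0.0804, -0.9743] o=[0.4784, -0.2464, -0.1772] → [-0.0026, 0.2307, 0.0196, -0.2104, 0.0804, -0.9743]
J6: z=[-0.9253, -0.3379, 0.1719] o=[0.2355, 0.4430, -0.1295] → [0.0629, 0.1716, 0.6757, -0.9253, -0.3379, 0.1719]
q̇ = J⁺·V = [-0.3010, 0.9010, -0.1790, 0.0740, -0.8660, -0.1220]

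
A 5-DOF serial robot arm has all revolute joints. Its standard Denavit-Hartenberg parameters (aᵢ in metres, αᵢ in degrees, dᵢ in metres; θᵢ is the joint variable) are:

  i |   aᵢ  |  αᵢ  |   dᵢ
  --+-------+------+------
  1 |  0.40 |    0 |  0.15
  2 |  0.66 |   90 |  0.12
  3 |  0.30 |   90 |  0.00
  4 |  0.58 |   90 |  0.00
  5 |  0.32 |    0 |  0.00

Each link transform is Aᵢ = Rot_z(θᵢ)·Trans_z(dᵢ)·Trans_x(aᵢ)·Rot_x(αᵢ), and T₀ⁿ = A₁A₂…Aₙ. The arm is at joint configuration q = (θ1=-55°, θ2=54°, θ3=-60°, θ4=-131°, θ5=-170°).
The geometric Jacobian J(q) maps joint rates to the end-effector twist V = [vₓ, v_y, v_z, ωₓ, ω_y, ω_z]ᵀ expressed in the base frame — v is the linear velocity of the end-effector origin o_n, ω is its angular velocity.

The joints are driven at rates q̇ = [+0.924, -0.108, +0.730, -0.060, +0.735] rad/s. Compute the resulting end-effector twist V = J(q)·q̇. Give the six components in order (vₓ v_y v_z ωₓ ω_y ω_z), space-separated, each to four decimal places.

o_n = [1.0040, -0.1413, 0.1885]
J₁: ẑ×o_n = [0.1413, 1.0040, -0.0000], ω = ẑ
J2: z=[0.0000, 0.0000, 1.0000] o=[0.2294, -0.3277, 0.1500] → [-0.1864, 0.7746, 0.0000, 0.0000, 0.0000, 1.0000]
J3: z=[-0.0175, -0.9998, 0.0000] o=[0.8893, -0.3392, 0.2700] → [0.0815, -0.0014, 0.1112, -0.0175, -0.9998, 0.0000]
J4: z=[-0.8659, 0.0151, -0.5000] o=[1.0393, -0.3418, 0.0102] → [0.1030, 0.1720, -0.1731, -0.8659, 0.0151, -0.5000]
J5: z=[-0.3887, -0.6494, 0.6536] o=[0.8567, 0.0992, 0.3397] → [0.2554, 0.0375, 0.1891, -0.3887, -0.6494, 0.6536]
V = J·q̇ = [0.3917, 0.8603, 0.2306, -0.2465, -1.2081, 1.3264]

0.3917 0.8603 0.2306 -0.2465 -1.2081 1.3264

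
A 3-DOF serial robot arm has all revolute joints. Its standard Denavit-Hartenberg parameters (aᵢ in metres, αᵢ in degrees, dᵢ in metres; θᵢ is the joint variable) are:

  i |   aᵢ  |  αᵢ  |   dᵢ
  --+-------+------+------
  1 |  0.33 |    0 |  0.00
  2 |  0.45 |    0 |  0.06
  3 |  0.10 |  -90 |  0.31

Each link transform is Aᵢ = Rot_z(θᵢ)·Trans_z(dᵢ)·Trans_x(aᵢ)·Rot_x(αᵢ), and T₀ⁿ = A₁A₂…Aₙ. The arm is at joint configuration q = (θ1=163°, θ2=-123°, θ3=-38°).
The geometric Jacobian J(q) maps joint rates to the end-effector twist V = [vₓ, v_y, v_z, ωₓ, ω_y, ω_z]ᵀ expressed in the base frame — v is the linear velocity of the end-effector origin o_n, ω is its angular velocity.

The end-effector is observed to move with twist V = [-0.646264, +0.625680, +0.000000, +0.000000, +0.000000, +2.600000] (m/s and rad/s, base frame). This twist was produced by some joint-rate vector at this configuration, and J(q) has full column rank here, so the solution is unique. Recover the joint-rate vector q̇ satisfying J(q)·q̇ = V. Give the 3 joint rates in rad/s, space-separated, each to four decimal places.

o_n = [0.1291, 0.3892, 0.3700]
J₁: ẑ×o_n = [-0.3892, 0.1291, 0.0000], ω = ẑ
J2: z=[0.0000, 0.0000, 1.0000] o=[-0.3156, 0.0965, 0.0000] → [-0.2927, 0.4447, 0.0000, 0.0000, 0.0000, 1.0000]
J3: z=[0.0000, 0.0000, 1.0000] o=[0.0291, 0.3857, 0.0600] → [-0.0035, 0.0999, 0.0000, 0.0000, 0.0000, 1.0000]
q̇ = J⁺·V = [0.9140, 0.9840, 0.7020]

0.9140 0.9840 0.7020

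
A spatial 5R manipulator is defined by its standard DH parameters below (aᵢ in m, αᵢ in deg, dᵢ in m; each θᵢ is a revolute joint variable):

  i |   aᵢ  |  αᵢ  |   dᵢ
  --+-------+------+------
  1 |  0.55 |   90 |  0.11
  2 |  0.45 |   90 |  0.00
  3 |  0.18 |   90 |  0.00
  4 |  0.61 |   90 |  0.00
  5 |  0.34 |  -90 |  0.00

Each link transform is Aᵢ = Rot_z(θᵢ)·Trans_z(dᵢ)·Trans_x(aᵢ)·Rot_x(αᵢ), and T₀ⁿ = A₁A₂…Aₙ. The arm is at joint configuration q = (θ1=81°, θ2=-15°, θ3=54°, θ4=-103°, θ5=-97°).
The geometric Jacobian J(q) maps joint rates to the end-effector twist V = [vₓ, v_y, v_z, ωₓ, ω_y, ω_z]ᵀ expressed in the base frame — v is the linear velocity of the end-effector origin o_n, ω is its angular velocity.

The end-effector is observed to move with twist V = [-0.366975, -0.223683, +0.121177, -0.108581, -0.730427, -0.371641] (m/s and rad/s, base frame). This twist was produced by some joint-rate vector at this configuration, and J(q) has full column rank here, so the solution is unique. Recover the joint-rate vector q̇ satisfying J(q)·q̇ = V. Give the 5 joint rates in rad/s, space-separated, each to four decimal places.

o_n = [0.3774, 0.8453, 0.5914]
J₁: ẑ×o_n = [-0.8453, 0.3774, 0.0000], ω = ẑ
J2: z=[0.9877, -0.1564, 0.0000] o=[0.0860, 0.5432, 0.1100] → [-0.0753, -0.4755, 0.3439, 0.9877, -0.1564, 0.0000]
J3: z=[-0.0405, -0.2556, -0.9659] o=[0.1540, 0.9725, -0.0065] → [-0.2757, -0.1915, 0.0622, -0.0405, -0.2556, -0.9659]
J4: z=[-0.4583, 0.8638, -0.2094] o=[0.3139, 1.0507, -0.0339] → [0.4971, 0.2732, 0.0393, -0.4583, 0.8638, -0.2094]
J5: z=[-0.8742, -0.4806, -0.0691] o=[0.2161, 1.1431, 0.5611] → [-0.0351, 0.0153, 0.3378, -0.8742, -0.4806, -0.0691]
q̇ = J⁺·V = [-0.0290, -0.0180, 0.4420, -0.5200, 0.3560]

-0.0290 -0.0180 0.4420 -0.5200 0.3560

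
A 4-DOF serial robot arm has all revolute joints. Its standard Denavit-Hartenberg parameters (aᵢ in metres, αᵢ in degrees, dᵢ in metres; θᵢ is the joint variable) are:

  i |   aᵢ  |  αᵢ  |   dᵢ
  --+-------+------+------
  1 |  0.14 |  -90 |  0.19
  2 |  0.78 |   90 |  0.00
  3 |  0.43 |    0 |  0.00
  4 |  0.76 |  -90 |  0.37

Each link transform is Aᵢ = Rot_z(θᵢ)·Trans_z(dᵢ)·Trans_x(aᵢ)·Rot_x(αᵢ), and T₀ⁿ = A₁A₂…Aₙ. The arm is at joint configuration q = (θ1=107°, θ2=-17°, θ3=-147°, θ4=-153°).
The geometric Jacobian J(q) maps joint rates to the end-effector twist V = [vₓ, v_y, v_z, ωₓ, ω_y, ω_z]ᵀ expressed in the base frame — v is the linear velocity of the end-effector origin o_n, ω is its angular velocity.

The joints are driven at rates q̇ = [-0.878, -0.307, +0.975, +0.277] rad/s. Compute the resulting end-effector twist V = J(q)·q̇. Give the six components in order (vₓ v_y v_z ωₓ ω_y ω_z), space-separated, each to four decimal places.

o_n = [-0.6383, 0.6375, 0.7775]
J₁: ẑ×o_n = [-0.6375, -0.6383, 0.0000], ω = ẑ
J2: z=[-0.9563, -0.2924, 0.0000] o=[-0.0409, 0.1339, 0.1900] → [-0.1718, 0.5619, -0.6563, -0.9563, -0.2924, 0.0000]
J3: z=[0.0855, -0.2796, 0.9563] o=[-0.2590, 0.8472, 0.4180] → [0.1000, -0.3934, -0.1240, 0.0855, -0.2796, 0.9563]
J4: z=[0.0855, -0.2796, 0.9563] o=[0.0658, 0.5859, 0.3126] → [-0.1794, -0.7130, -0.1924, 0.0855, -0.2796, 0.9563]
V = J·q̇ = [0.6603, -0.1932, 0.0273, 0.4006, -0.2603, 0.3193]

0.6603 -0.1932 0.0273 0.4006 -0.2603 0.3193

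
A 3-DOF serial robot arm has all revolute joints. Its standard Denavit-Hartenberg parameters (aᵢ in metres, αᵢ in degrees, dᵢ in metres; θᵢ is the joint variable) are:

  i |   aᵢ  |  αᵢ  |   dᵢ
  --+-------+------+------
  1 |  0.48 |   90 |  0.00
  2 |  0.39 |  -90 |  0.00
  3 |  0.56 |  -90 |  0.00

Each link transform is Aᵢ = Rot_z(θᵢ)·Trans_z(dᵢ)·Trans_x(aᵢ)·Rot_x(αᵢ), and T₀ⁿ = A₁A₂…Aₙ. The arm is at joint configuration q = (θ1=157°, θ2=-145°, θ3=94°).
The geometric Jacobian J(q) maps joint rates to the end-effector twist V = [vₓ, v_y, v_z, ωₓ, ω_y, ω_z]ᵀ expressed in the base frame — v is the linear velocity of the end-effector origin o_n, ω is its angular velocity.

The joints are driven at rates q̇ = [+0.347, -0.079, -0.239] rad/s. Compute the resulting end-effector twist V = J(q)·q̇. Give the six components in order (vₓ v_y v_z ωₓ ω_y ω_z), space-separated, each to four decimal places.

0.2640 -0.1948 -0.0539 0.0953 -0.1263 0.5428

o_n = [-0.3955, -0.4390, -0.2013]
J₁: ẑ×o_n = [0.4390, -0.3955, 0.0000], ω = ẑ
J2: z=[0.3907, 0.9205, 0.0000] o=[-0.4418, 0.1876, 0.0000] → [-0.1853, 0.0786, -0.2875, 0.3907, 0.9205, 0.0000]
J3: z=[-0.5280, 0.2241, -0.8192] o=[-0.1478, 0.0627, -0.2237] → [-0.4060, 0.2148, 0.3204, -0.5280, 0.2241, -0.8192]
V = J·q̇ = [0.2640, -0.1948, -0.0539, 0.0953, -0.1263, 0.5428]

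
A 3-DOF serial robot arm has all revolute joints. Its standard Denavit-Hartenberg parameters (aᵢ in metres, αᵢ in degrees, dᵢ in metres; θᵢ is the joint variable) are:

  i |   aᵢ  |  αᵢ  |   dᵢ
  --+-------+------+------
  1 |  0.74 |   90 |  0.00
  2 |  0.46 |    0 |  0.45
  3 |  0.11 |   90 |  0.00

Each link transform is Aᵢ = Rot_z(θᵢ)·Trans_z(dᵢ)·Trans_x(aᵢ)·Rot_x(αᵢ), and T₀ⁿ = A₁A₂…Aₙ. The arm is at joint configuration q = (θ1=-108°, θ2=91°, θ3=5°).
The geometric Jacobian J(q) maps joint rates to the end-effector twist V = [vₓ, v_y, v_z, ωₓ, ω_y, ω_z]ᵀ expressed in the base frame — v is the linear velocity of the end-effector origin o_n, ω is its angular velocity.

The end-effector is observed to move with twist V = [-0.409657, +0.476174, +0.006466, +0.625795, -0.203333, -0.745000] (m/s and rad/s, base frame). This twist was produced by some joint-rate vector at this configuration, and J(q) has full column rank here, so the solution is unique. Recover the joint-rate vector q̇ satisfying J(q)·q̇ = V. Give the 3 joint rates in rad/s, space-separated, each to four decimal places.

-0.7450 0.1370 -0.7950

o_n = [-0.6506, -0.5462, 0.5693]
J₁: ẑ×o_n = [0.5462, -0.6506, 0.0000], ω = ẑ
J2: z=[-0.9511, 0.3090, 0.0000] o=[-0.2287, -0.7038, 0.0000] → [0.1759, 0.5415, -0.0195, -0.9511, 0.3090, 0.0000]
J3: z=[-0.9511, 0.3090, 0.0000] o=[-0.6542, -0.5571, 0.4599] → [0.0338, 0.1040, -0.0115, -0.9511, 0.3090, 0.0000]
q̇ = J⁺·V = [-0.7450, 0.1370, -0.7950]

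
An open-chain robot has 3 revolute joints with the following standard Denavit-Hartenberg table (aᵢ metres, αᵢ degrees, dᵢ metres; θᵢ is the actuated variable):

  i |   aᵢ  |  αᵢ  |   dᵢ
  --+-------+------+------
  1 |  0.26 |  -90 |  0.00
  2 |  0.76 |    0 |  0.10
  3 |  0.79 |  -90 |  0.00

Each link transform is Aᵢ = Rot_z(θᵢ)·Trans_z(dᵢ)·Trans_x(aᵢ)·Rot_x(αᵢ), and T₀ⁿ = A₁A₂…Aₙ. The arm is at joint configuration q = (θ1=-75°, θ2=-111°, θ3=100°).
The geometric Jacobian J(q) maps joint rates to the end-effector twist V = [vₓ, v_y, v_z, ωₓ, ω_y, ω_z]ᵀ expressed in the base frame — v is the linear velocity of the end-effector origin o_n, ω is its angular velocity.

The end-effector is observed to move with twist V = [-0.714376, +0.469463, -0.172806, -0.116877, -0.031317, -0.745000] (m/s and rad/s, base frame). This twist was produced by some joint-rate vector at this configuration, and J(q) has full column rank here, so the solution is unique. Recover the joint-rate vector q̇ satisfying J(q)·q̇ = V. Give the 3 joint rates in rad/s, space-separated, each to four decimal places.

-0.7450 -0.9790 0.8580

o_n = [0.2941, -0.7112, 0.8603]
J₁: ẑ×o_n = [0.7112, 0.2941, -0.0000], ω = ẑ
J2: z=[0.9659, 0.2588, 0.0000] o=[0.0673, -0.2511, 0.0000] → [0.2227, -0.8309, -0.5031, 0.9659, 0.2588, 0.0000]
J3: z=[0.9659, 0.2588, 0.0000] o=[0.0934, 0.0378, 0.7095] → [0.0390, -0.1456, -0.7755, 0.9659, 0.2588, 0.0000]
q̇ = J⁺·V = [-0.7450, -0.9790, 0.8580]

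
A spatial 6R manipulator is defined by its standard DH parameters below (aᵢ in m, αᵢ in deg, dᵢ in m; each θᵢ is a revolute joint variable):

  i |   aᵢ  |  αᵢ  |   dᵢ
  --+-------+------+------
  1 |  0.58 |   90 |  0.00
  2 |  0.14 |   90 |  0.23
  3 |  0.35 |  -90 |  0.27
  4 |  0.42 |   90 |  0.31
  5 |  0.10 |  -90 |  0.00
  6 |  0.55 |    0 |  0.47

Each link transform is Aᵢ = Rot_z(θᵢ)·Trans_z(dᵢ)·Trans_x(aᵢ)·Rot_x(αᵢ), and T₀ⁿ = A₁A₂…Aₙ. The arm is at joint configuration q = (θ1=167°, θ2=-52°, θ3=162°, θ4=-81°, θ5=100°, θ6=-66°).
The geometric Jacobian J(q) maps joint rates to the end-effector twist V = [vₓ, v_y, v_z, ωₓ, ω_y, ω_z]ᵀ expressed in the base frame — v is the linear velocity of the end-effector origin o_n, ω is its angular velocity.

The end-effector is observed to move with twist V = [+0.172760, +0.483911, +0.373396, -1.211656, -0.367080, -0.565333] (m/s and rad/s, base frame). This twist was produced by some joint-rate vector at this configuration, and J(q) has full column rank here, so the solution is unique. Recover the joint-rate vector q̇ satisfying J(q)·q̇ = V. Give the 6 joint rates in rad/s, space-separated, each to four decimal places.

o_n = [-0.5240, -0.2284, -0.2527]
J₁: ẑ×o_n = [0.2284, -0.5240, 0.0000], ω = ẑ
J2: z=[0.2250, 0.9744, 0.0000] o=[-0.5651, 0.1305, 0.0000] → [-0.2462, 0.0568, -0.1208, 0.2250, 0.9744, 0.0000]
J3: z=[0.7678, -0.1773, -0.6157] o=[-0.5974, 0.3740, -0.1103] → [-0.3456, 0.0641, -0.4495, 0.7678, -0.1773, -0.6157]
J4: z=[-0.0286, -0.9695, 0.2435] o=[-0.1661, 0.3854, -0.0142] → [0.3806, -0.0940, -0.3295, -0.0286, -0.9695, 0.2435]
J5: z=[-0.5120, -0.1950, -0.8365] o=[0.1857, 0.0224, -0.1449] → [-0.1888, 0.5385, -0.0100, -0.5120, -0.1950, -0.8365]
J6: z=[-0.8405, 0.3147, 0.4411] o=[0.1679, -0.0705, -0.1124] → [0.0255, -0.4231, 0.3505, -0.8405, 0.3147, 0.4411]
q̇ = J⁺·V = [-0.9110, -0.1590, -0.7970, 0.3870, 0.4790, 0.3660]

-0.9110 -0.1590 -0.7970 0.3870 0.4790 0.3660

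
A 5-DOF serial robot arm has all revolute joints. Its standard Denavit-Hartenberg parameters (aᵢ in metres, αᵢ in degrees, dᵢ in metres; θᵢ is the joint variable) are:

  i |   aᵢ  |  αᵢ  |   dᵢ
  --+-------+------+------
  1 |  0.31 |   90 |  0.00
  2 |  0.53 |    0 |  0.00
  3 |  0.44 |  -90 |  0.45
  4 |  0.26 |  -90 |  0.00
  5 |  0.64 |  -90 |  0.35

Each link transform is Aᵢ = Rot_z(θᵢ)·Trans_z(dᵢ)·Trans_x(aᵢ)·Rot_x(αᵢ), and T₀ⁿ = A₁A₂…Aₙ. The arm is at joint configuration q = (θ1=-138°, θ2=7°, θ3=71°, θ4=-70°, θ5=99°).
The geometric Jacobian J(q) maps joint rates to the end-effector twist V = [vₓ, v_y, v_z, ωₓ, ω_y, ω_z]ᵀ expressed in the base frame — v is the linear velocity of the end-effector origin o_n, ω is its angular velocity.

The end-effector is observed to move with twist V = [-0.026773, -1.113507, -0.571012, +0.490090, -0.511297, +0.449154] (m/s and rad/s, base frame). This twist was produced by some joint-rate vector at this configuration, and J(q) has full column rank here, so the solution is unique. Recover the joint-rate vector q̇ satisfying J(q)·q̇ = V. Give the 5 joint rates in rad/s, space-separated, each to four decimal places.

o_n = [-1.5296, -0.7306, 0.7387]
J₁: ẑ×o_n = [0.7306, -1.5296, 0.0000], ω = ẑ
J2: z=[-0.6691, 0.7431, 0.0000] o=[-0.2304, -0.2074, 0.0000] → [0.5490, 0.4943, 1.3156, -0.6691, 0.7431, 0.0000]
J3: z=[-0.6691, 0.7431, 0.0000] o=[-0.6213, -0.5594, 0.0646] → [0.5010, 0.4511, 0.7895, -0.6691, 0.7431, 0.0000]
J4: z=[0.7269, 0.6545, 0.2079] o=[-0.9904, -0.2862, 0.4950] → [0.2519, -0.2893, 0.0299, 0.7269, 0.6545, 0.2079]
J5: z=[0.0837, -0.3849, 0.9192] o=[-1.1676, -0.1170, 0.5820] → [0.5036, -0.3458, -0.1907, 0.0837, -0.3849, 0.9192]
q̇ = J⁺·V = [0.5290, -0.0100, -0.7280, 0.0050, -0.0880]

0.5290 -0.0100 -0.7280 0.0050 -0.0880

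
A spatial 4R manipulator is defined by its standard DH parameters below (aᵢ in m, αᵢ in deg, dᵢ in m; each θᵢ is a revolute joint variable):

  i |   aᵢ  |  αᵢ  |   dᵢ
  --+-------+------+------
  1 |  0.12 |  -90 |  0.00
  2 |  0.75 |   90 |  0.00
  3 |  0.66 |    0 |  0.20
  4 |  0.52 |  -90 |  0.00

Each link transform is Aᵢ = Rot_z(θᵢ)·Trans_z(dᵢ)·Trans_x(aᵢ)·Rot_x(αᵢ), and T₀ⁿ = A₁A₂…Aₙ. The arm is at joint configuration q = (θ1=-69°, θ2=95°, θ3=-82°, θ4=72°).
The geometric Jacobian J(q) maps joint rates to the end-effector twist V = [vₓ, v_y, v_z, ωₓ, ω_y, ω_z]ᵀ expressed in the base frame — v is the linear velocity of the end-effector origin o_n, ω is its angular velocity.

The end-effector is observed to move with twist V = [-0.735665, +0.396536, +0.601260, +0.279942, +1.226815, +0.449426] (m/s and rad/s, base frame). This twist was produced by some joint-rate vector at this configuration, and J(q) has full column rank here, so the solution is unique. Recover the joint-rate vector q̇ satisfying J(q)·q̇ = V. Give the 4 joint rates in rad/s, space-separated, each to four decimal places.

0.3580 0.7010 -0.8660 -0.1830

o_n = [-0.6224, -0.4544, -1.3662]
J₁: ẑ×o_n = [0.4544, -0.6224, 0.0000], ω = ẑ
J2: z=[0.9336, 0.3584, 0.0000] o=[0.0430, -0.1120, 0.0000] → [-0.4896, 1.2755, -0.0812, 0.9336, 0.3584, 0.0000]
J3: z=[0.3570, -0.9300, -0.0872] o=[0.0196, -0.0510, -0.7471] → [0.5406, 0.2770, -0.7410, 0.3570, -0.9300, -0.0872]
J4: z=[0.3570, -0.9300, -0.0872] o=[-0.5221, -0.4638, -0.8561] → [0.4753, 0.1909, -0.0900, 0.3570, -0.9300, -0.0872]
q̇ = J⁺·V = [0.3580, 0.7010, -0.8660, -0.1830]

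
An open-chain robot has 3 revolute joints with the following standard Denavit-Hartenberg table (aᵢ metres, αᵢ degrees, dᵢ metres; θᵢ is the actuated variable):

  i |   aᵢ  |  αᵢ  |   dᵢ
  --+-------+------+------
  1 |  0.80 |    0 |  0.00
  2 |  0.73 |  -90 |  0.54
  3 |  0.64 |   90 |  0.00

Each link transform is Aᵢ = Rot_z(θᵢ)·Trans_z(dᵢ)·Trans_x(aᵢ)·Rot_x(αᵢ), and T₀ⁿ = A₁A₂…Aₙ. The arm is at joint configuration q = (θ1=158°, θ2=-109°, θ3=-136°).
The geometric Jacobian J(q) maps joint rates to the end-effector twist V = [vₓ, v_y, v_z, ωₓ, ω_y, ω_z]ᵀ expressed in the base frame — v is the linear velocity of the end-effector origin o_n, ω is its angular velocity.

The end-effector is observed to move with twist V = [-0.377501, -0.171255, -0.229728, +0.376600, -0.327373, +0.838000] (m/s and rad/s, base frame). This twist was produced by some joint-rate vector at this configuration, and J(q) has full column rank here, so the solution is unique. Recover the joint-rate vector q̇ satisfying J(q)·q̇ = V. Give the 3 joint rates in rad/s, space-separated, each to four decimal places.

o_n = [-0.5649, 0.5032, 0.9846]
J₁: ẑ×o_n = [-0.5032, -0.5649, 0.0000], ω = ẑ
J2: z=[0.0000, 0.0000, 1.0000] o=[-0.7417, 0.2997, 0.0000] → [-0.2035, 0.1769, 0.0000, 0.0000, 0.0000, 1.0000]
J3: z=[-0.7547, 0.6561, 0.0000] o=[-0.2628, 0.8506, 0.5400] → [0.2917, 0.3355, 0.4604, -0.7547, 0.6561, 0.0000]
q̇ = J⁺·V = [0.2050, 0.6330, -0.4990]

0.2050 0.6330 -0.4990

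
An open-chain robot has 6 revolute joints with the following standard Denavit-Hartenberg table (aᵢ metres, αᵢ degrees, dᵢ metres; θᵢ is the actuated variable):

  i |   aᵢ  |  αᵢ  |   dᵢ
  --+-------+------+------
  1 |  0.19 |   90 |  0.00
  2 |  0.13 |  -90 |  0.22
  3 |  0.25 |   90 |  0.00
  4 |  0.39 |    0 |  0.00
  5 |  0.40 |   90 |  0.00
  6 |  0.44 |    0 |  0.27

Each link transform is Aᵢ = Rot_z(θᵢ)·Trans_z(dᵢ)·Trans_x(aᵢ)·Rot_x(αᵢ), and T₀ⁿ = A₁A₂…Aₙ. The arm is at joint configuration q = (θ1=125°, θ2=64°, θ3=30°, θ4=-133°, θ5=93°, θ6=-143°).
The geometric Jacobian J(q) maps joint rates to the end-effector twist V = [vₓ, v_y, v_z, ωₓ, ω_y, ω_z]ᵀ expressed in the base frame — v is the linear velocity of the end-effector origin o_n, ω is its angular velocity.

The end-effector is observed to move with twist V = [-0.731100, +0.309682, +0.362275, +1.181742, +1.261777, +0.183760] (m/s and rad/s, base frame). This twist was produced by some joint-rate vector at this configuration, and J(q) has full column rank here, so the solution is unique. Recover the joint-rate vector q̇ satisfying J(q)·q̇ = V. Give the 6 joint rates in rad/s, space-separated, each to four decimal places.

0.0720 0.5650 0.1360 0.4700 0.6340 0.5310

o_n = [-0.2902, 0.5310, -0.3501]
J₁: ẑ×o_n = [-0.5310, -0.2902, 0.0000], ω = ẑ
J2: z=[0.8192, 0.5736, 0.0000] o=[-0.1090, 0.1556, 0.0000] → [-0.2008, 0.2868, 0.4115, 0.8192, 0.5736, 0.0000]
J3: z=[0.5155, -0.7362, 0.4384] o=[0.0385, 0.3285, 0.1168] → [0.2550, 0.0966, -0.1377, 0.5155, -0.7362, 0.4384]
J4: z=[0.5837, 0.6763, 0.4494] o=[-0.1183, 0.3346, 0.3114] → [-0.5357, 0.3089, 0.2310, 0.5837, 0.6763, 0.4494]
J5: z=[0.5837, 0.6763, 0.4494] o=[-0.0985, 0.5381, -0.0206] → [-0.2196, 0.1061, 0.1256, 0.5837, 0.6763, 0.4494]
J6: z=[0.0083, 0.5484, -0.8361] o=[-0.4232, 0.7348, 0.1052] → [-0.4201, -0.1074, -0.0746, 0.0083, 0.5484, -0.8361]
q̇ = J⁺·V = [0.0720, 0.5650, 0.1360, 0.4700, 0.6340, 0.5310]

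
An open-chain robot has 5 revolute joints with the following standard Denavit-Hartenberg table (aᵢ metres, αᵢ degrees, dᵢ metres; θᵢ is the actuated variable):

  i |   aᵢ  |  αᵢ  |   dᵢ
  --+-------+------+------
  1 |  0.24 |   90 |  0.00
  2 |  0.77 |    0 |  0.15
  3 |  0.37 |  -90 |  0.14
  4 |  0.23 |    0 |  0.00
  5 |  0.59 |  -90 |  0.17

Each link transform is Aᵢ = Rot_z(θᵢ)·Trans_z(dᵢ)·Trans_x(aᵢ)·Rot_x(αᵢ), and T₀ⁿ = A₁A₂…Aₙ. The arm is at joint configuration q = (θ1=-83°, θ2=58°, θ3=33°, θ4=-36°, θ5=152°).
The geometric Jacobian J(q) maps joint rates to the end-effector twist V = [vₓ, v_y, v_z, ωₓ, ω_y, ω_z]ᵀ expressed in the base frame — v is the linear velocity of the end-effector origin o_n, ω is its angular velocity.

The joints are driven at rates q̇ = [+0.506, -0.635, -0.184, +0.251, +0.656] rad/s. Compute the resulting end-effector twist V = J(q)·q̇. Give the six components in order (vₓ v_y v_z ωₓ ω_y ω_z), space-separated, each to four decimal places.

0.1254 -0.5996 -0.5626 0.7024 0.9999 0.4902

o_n = [0.1619, -0.4565, 0.9474]
J₁: ẑ×o_n = [0.4565, 0.1619, -0.0000], ω = ẑ
J2: z=[-0.9925, -0.1219, 0.0000] o=[0.0292, -0.2382, 0.0000] → [-0.1155, 0.9404, 0.2329, -0.9925, -0.1219, 0.0000]
J3: z=[-0.9925, -0.1219, 0.0000] o=[-0.0699, -0.6615, 0.6530] → [-0.0359, 0.2922, -0.1752, -0.9925, -0.1219, 0.0000]
J4: z=[-0.1219, 0.9924, -0.0175] o=[-0.2096, -0.6721, 1.0229] → [-0.0712, -0.0157, -0.3950, -0.1219, 0.9924, -0.0175]
J5: z=[-0.1219, 0.9924, -0.0175] o=[-0.3442, -0.6854, 1.2090] → [-0.2556, -0.0407, -0.5302, -0.1219, 0.9924, -0.0175]
V = J·q̇ = [0.1254, -0.5996, -0.5626, 0.7024, 0.9999, 0.4902]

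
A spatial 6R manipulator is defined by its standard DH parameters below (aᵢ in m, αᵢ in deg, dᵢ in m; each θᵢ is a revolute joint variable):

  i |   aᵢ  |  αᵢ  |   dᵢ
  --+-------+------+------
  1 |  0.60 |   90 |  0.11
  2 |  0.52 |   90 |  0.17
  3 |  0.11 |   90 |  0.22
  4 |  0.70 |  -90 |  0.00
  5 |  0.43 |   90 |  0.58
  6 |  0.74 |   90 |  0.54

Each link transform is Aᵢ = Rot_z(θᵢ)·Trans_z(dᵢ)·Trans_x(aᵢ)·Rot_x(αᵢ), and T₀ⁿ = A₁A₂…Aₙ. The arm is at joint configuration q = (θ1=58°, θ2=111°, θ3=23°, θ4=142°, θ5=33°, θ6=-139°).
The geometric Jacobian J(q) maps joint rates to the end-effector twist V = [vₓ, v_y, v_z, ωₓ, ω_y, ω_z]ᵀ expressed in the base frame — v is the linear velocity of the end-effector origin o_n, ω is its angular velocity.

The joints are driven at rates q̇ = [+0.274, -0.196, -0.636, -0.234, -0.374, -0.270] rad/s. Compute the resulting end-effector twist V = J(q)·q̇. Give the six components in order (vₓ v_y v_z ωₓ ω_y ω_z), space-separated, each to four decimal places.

-0.1672 -0.0620 -0.3264 0.0679 -0.5764 0.2487

o_n = [0.1571, 1.3157, 0.4782]
J₁: ẑ×o_n = [-1.3157, 0.1571, 0.0000], ω = ẑ
J2: z=[0.8480, -0.5299, 0.0000] o=[0.3180, 0.5088, 0.1100] → [-0.1951, -0.3122, 0.5990, 0.8480, -0.5299, 0.0000]
J3: z=[0.4947, 0.7917, 0.3584] o=[0.3634, 0.2607, 0.5955] → [-0.4709, -0.0159, 0.6852, 0.4947, 0.7917, 0.3584]
J4: z=[-0.8548, 0.3690, 0.3648] o=[0.4894, 0.3813, 0.7688] → [-0.4481, -0.3697, -0.6761, -0.8548, 0.3690, 0.3648]
J5: z=[-0.4862, -0.3242, -0.8115] o=[0.6163, 0.9911, 0.4492] → [0.2540, 0.3867, -0.3067, -0.4862, -0.3242, -0.8115]
J6: z=[-0.6182, 0.7839, 0.0573] o=[0.5998, 1.0307, -0.2715] → [0.5714, 0.4381, 0.1709, -0.6182, 0.7839, 0.0573]
V = J·q̇ = [-0.1672, -0.0620, -0.3264, 0.0679, -0.5764, 0.2487]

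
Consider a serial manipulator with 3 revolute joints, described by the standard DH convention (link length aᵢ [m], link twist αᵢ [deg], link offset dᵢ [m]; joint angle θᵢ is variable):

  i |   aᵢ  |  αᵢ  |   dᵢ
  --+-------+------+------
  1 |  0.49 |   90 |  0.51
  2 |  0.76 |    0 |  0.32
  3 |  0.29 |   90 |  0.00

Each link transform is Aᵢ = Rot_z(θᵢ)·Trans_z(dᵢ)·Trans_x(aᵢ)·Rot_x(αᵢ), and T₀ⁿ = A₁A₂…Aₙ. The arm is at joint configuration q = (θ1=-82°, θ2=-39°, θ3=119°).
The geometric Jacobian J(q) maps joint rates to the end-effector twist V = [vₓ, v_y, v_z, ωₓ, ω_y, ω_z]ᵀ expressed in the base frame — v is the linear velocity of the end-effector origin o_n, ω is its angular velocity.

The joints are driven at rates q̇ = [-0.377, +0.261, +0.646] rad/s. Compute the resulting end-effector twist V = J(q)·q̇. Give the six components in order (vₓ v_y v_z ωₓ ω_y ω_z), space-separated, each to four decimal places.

-0.4577 0.1930 0.1998 -0.8982 -0.1262 -0.3770

o_n = [-0.1595, -1.1645, 0.3173]
J₁: ẑ×o_n = [1.1645, -0.1595, 0.0000], ω = ẑ
J2: z=[-0.9903, -0.1392, 0.0000] o=[0.0682, -0.4852, 0.5100] → [0.0268, -0.1908, 0.6410, -0.9903, -0.1392, 0.0000]
J3: z=[-0.9903, -0.1392, 0.0000] o=[-0.1665, -1.1146, 0.0317] → [-0.0397, 0.2828, 0.0504, -0.9903, -0.1392, 0.0000]
V = J·q̇ = [-0.4577, 0.1930, 0.1998, -0.8982, -0.1262, -0.3770]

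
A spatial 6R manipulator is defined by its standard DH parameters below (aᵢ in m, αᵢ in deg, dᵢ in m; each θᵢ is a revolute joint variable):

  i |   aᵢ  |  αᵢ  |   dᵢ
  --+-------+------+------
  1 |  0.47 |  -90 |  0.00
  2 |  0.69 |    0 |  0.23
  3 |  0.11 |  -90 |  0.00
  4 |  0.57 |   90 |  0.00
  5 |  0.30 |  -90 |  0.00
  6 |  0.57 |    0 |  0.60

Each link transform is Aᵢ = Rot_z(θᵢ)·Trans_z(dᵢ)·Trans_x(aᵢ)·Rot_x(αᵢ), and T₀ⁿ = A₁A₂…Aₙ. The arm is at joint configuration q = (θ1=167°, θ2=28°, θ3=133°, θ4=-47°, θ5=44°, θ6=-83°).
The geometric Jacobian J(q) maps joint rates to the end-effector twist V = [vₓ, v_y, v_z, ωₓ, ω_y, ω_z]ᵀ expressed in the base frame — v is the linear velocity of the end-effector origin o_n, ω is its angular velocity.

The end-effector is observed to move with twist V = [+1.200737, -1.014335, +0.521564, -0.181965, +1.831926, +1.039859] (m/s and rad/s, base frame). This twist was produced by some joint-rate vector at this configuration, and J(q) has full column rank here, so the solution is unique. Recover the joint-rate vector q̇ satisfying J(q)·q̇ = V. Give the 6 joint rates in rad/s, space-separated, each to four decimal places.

o_n = [-1.0573, -0.7024, 0.3327]
J₁: ẑ×o_n = [0.7024, -1.0573, 0.0000], ω = ẑ
J2: z=[-0.2250, -0.9744, 0.0000] o=[-0.4580, 0.1057, 0.0000] → [-0.3242, 0.0748, -0.4022, -0.2250, -0.9744, 0.0000]
J3: z=[-0.2250, -0.9744, 0.0000] o=[-1.1033, 0.0187, -0.3239] → [-0.6398, 0.1477, 0.2070, -0.2250, -0.9744, 0.0000]
J4: z=[0.3172, -0.0732, 0.9455] o=[-1.0020, -0.0047, -0.3597] → [0.6090, -0.2720, -0.2254, 0.3172, -0.0732, 0.9455]
J5: z=[-0.8272, -0.5090, 0.2381] o=[-0.7376, -0.4936, -0.4863] → [-0.3671, 0.6014, 0.0100, -0.8272, -0.5090, 0.2381]
J6: z=[-0.0940, 0.5431, 0.8344] o=[-0.5714, -0.6939, -0.3372] → [0.3709, -0.3425, 0.2647, -0.0940, 0.5431, 0.8344]
q̇ = J⁺·V = [0.9520, -0.9430, -0.7490, -0.5620, 0.3930, 0.6300]

0.9520 -0.9430 -0.7490 -0.5620 0.3930 0.6300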